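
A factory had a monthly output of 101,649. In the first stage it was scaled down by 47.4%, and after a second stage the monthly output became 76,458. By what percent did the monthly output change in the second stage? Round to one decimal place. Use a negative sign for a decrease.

43.0%

After the first stage: 101,649 × 0.526 = 53467.374.
Second-stage multiplier: 76,458 ÷ 53467.374 ≈ 1.42999.
That is a change of 43.0%.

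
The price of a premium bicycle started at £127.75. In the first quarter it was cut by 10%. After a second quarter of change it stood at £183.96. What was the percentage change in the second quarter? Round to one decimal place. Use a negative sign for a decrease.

After the first quarter: £127.75 × 0.9 = £114.975.
Second-quarter multiplier: £183.96 ÷ £114.975 ≈ 1.6.
That is a change of 60.0%.

60.0%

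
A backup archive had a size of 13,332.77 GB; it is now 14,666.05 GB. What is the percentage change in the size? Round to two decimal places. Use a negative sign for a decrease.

10.00%

Change: 14,666.05 − 13,332.77 = 1,333.28.
Relative to the original: 1,333.28 ÷ 13,332.77 ≈ 10.00%.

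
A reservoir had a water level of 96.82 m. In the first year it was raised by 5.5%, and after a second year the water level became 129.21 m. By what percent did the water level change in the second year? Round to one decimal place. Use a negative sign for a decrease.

After the first year: 96.82 × 1.055 = 102.1451.
Second-year multiplier: 129.21 ÷ 102.1451 ≈ 1.26497.
That is a change of 26.5%.

26.5%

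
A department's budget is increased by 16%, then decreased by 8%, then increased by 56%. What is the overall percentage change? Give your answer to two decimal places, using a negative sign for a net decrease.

66.48%

A 16% increase multiplies by 1.16.
Then an 8% decrease: 1.16 × 0.92 = 1.0672.
Then a 56% increase: 1.0672 × 1.56 = 1.664832.
Overall factor 1.664832, i.e. 66.48%.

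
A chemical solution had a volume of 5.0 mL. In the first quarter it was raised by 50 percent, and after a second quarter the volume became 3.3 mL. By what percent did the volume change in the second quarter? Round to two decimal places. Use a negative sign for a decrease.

After the first quarter: 5.0 × 1.5 = 7.5.
Second-quarter multiplier: 3.3 ÷ 7.5 ≈ 0.44.
That is a change of -56.00%.

-56.00%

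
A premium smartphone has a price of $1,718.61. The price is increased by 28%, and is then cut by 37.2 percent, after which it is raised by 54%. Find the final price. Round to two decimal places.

Each change multiplies by a factor: 1.28 × 0.628 × 1.54 = 1.2379136.
$1,718.61 × 1.2379136 = $2127.490692096 ≈ $2,127.49.

$2,127.49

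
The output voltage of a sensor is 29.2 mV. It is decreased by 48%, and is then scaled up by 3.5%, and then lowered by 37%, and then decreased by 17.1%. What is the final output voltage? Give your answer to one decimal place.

8.2 mV

Each change multiplies by a factor: 0.52 × 1.035 × 0.63 × 0.829 = 0.281085714.
29.2 × 0.281085714 = 8.2077028488 ≈ 8.2.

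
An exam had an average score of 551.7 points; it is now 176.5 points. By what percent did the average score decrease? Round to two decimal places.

68.01%

Change: 176.5 − 551.7 = -375.2.
Relative to the original: -375.2 ÷ 551.7 ≈ -68.01%.
So the average score decreased by 68.01%.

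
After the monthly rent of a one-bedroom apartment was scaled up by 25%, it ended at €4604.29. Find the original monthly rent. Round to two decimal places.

The overall multiplier applied was 1.25.
So the original monthly rent was €4604.29 ÷ 1.25 ≈ €3683.43.

€3683.43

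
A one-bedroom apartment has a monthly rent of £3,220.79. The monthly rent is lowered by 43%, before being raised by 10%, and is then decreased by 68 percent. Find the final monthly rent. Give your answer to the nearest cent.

Apply the 43% decrease: £3,220.79 × 0.57 = £1835.8503.
10% increase: £1835.8503 × 1.1 = £2019.43533.
Apply the 68% decrease: £2019.43533 × 0.32 = £646.2193056 ≈ £646.22.

£646.22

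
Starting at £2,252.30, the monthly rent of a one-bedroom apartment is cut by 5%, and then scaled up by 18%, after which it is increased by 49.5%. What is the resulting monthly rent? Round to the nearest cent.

£3,774.62

5% decrease: £2,252.30 × 0.95 = £2139.685.
Apply the 18% increase: £2139.685 × 1.18 = £2524.8283.
After the 49.5% increase: £2524.8283 × 1.495 = £3774.6183085 ≈ £3,774.62.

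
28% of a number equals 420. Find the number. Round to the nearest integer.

420 ÷ 0.28 = 1500.

1500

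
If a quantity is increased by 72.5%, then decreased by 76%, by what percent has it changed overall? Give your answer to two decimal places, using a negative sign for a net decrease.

A 72.5% increase multiplies by 1.725.
Then a 76% decrease: 1.725 × 0.24 = 0.414.
Overall factor 0.414, i.e. -58.60%.

-58.60%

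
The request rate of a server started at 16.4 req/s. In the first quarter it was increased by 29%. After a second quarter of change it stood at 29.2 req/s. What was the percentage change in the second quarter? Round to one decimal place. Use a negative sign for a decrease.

38.0%

After the first quarter: 16.4 × 1.29 = 21.156.
Second-quarter multiplier: 29.2 ÷ 21.156 ≈ 1.38022.
That is a change of 38.0%.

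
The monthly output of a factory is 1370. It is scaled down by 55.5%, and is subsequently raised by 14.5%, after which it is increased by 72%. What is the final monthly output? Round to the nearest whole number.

1201

After the 55.5% decrease: 1370 × 0.445 = 609.65.
After the 14.5% increase: 609.65 × 1.145 = 698.04925.
72% increase: 698.04925 × 1.72 = 1200.64471 ≈ 1201.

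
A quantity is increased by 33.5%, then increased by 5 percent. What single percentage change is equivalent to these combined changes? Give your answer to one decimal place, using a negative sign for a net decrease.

40.2%

The combined multiplier is 1.335 × 1.05 = 1.40175.
That corresponds to an increase of 40.2%.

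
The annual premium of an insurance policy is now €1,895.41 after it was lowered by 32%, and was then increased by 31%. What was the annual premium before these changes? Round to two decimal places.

€2,127.76

Undoing the 31% increase: €1,895.41 ÷ 1.31 ≈ €1446.877863.
Undoing the 32% decrease: €1446.877863 ÷ 0.68 ≈ €2,127.76.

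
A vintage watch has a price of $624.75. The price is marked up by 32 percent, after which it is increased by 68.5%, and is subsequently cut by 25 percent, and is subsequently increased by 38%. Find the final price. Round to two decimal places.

$1438.20

After the 32% increase: $624.75 × 1.32 = $824.67.
Apply the 68.5% increase: $824.67 × 1.685 = $1389.56895.
After the 25% decrease: $1389.56895 × 0.75 = $1042.1767125.
38% increase: $1042.1767125 × 1.38 = $1438.20386325 ≈ $1438.20.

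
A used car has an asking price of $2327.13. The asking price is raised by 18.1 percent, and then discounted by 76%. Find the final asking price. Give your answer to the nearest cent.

Each change multiplies by a factor: 1.181 × 0.24 = 0.28344.
$2327.13 × 0.28344 = $659.6017272 ≈ $659.60.

$659.60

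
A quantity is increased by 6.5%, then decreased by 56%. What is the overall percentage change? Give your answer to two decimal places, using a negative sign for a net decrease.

-53.14%

The combined multiplier is 1.065 × 0.44 = 0.4686.
That corresponds to a decrease of 53.14%.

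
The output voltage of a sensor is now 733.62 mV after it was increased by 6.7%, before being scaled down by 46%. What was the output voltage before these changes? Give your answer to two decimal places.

1273.25 mV

Undoing the 46% decrease: 733.62 ÷ 0.54 ≈ 1358.555556.
Undoing the 6.7% increase: 1358.555556 ÷ 1.067 ≈ 1273.25 mV.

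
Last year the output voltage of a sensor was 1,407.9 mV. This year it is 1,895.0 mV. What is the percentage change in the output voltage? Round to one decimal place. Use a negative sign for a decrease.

34.6%

Change: 1,895.0 − 1,407.9 = 487.1.
Relative to the original: 487.1 ÷ 1,407.9 ≈ 34.6%.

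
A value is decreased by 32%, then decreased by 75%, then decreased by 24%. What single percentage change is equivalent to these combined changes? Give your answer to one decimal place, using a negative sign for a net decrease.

-87.1%

A 32% decrease multiplies by 0.68.
Then a 75% decrease: 0.68 × 0.25 = 0.17.
Then a 24% decrease: 0.17 × 0.76 = 0.1292.
Overall factor 0.1292, i.e. -87.1%.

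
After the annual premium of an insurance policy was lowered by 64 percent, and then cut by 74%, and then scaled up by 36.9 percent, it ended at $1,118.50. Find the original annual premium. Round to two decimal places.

The overall multiplier applied was 0.36 × 0.26 × 1.369 = 0.1281384.
So the original annual premium was $1,118.50 ÷ 0.1281384 ≈ $8,728.84.

$8,728.84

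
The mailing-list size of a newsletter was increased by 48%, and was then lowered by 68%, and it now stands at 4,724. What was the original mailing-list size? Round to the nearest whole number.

9,975

Undoing the 68% decrease: 4,724 ÷ 0.32 = 14762.5.
Undoing the 48% increase: 14762.5 ÷ 1.48 ≈ 9,975.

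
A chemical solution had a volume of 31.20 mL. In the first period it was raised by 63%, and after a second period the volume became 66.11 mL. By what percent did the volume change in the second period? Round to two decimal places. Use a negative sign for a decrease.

29.99%

After the first period: 31.20 × 1.63 = 50.856.
Second-period multiplier: 66.11 ÷ 50.856 ≈ 1.299945.
That is a change of 29.99%.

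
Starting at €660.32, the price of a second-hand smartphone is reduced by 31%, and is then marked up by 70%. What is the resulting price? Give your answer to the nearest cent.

€774.56

Each change multiplies by a factor: 0.69 × 1.7 = 1.173.
€660.32 × 1.173 = €774.55536 ≈ €774.56.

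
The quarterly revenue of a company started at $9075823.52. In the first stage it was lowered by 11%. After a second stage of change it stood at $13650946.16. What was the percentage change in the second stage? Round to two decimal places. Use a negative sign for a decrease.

After the first stage: $9075823.52 × 0.89 = $8077482.9328.
Second-stage multiplier: $13650946.16 ÷ $8077482.9328 ≈ 1.69.
That is a change of 69.00%.

69.00%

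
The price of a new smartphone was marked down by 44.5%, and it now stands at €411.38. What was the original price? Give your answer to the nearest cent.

€741.23

The overall multiplier applied was 0.555.
So the original price was €411.38 ÷ 0.555 ≈ €741.23.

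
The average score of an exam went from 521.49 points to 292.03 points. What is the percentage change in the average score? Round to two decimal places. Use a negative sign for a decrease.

-44.00%

Change: 292.03 − 521.49 = -229.46.
Relative to the original: -229.46 ÷ 521.49 ≈ -44.00%.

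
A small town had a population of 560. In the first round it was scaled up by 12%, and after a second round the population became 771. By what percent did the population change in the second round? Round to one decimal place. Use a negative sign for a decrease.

After the first round: 560 × 1.12 = 627.2.
Second-round multiplier: 771 ÷ 627.2 ≈ 1.22927.
That is a change of 22.9%.

22.9%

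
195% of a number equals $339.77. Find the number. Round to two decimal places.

$339.77 ÷ 1.95 ≈ $174.24.

$174.24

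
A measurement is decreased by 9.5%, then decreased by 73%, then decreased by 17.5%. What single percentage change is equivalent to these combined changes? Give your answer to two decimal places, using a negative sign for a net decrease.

-79.84%

The combined multiplier is 0.905 × 0.27 × 0.825 = 0.20158875.
That corresponds to a decrease of 79.84%.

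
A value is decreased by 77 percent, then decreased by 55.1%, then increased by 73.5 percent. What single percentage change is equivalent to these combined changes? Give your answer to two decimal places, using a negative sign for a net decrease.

-82.08%

A 77% decrease multiplies by 0.23.
Then a 55.1% decrease: 0.23 × 0.449 = 0.10327.
Then a 73.5% increase: 0.10327 × 1.735 = 0.17917345.
Overall factor 0.17917345, i.e. -82.08%.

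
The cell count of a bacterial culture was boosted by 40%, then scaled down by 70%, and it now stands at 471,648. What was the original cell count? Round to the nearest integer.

Undoing the 70% decrease: 471,648 ÷ 0.3 = 1572160.
Undoing the 40% increase: 1572160 ÷ 1.4 ≈ 1,122,971.

1,122,971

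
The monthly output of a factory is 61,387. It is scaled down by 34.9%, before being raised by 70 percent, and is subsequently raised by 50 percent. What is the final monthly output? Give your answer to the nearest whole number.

Each change multiplies by a factor: 0.651 × 1.7 × 1.5 = 1.66005.
61,387 × 1.66005 = 101905.48935 ≈ 101,905.

101,905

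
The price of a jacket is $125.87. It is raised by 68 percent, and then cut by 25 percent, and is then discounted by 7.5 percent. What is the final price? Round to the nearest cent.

$146.70

Each change multiplies by a factor: 1.68 × 0.75 × 0.925 = 1.1655.
$125.87 × 1.1655 = $146.701485 ≈ $146.70.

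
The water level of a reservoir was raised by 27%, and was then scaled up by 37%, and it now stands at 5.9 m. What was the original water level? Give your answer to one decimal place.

Undoing the 37% increase: 5.9 ÷ 1.37 ≈ 4.306569.
Undoing the 27% increase: 4.306569 ÷ 1.27 ≈ 3.4 m.

3.4 m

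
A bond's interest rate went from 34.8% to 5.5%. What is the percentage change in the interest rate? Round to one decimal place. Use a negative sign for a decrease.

-84.2%

The change is 5.5 − 34.8 = -29.3 percentage points.
Relative to the original 34.8%, that is -29.3 ÷ 34.8 ≈ -84.2%.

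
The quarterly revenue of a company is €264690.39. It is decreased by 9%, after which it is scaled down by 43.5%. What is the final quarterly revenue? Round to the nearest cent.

€136090.56

Each change multiplies by a factor: 0.91 × 0.565 = 0.51415.
€264690.39 × 0.51415 = €136090.5640185 ≈ €136090.56.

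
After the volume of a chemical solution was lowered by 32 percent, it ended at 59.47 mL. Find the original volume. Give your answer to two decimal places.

The overall multiplier applied was 0.68.
So the original volume was 59.47 ÷ 0.68 ≈ 87.46 mL.

87.46 mL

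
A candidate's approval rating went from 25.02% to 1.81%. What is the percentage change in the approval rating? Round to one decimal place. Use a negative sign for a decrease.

-92.8%

The change is 1.81 − 25.02 = -23.21 percentage points.
Relative to the original 25.02%, that is -23.21 ÷ 25.02 ≈ -92.8%.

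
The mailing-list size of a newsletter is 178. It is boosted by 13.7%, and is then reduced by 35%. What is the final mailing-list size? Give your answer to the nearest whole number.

132

Each change multiplies by a factor: 1.137 × 0.65 = 0.73905.
178 × 0.73905 = 131.5509 ≈ 132.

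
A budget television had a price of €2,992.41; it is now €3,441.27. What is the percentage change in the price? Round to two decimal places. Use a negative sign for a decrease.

Change: €3,441.27 − €2,992.41 = €448.86.
Relative to the original: €448.86 ÷ €2,992.41 ≈ 15.00%.

15.00%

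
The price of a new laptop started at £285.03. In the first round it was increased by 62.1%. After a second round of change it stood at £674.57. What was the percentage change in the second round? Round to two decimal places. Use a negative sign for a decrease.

46.00%

After the first round: £285.03 × 1.621 = £462.03363.
Second-round multiplier: £674.57 ÷ £462.03363 ≈ 1.460002.
That is a change of 46.00%.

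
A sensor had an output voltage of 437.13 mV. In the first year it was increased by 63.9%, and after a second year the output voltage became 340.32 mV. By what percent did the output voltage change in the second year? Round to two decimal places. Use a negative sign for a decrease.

After the first year: 437.13 × 1.639 = 716.45607.
Second-year multiplier: 340.32 ÷ 716.45607 ≈ 0.475005.
That is a change of -52.50%.

-52.50%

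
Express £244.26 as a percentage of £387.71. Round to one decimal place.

£244.26 ÷ £387.71 ≈ 63.0%.

63.0%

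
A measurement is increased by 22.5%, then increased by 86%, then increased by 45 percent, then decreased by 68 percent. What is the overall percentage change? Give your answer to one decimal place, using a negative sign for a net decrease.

5.7%

A 22.5% increase multiplies by 1.225.
Then an 86% increase: 1.225 × 1.86 = 2.2785.
Then a 45% increase: 2.2785 × 1.45 = 3.303825.
Then a 68% decrease: 3.303825 × 0.32 = 1.057224.
Overall factor 1.057224, i.e. 5.7%.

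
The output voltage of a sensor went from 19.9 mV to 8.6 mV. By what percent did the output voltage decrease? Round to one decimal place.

Change: 8.6 − 19.9 = -11.3.
Relative to the original: -11.3 ÷ 19.9 ≈ -56.8%.
So the output voltage decreased by 56.8%.

56.8%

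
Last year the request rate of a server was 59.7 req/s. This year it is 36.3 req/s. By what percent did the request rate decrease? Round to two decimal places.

Change: 36.3 − 59.7 = -23.4.
Relative to the original: -23.4 ÷ 59.7 ≈ -39.20%.
So the request rate decreased by 39.20%.

39.20%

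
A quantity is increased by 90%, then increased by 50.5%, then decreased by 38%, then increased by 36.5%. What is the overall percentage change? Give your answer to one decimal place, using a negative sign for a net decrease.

142.0%

The combined multiplier is 1.9 × 1.505 × 0.62 × 1.365 = 2.41999485.
That corresponds to an increase of 142.0%.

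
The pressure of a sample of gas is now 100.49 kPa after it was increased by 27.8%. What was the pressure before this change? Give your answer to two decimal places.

78.63 kPa

The overall multiplier applied was 1.278.
So the original pressure was 100.49 ÷ 1.278 ≈ 78.63 kPa.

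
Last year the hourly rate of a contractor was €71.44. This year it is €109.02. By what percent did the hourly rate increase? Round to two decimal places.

Change: €109.02 − €71.44 = €37.58.
Relative to the original: €37.58 ÷ €71.44 ≈ 52.60%.
So the hourly rate increased by 52.60%.

52.60%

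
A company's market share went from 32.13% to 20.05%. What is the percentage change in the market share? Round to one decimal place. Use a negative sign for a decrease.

The change is 20.05 − 32.13 = -12.08 percentage points.
Relative to the original 32.13%, that is -12.08 ÷ 32.13 ≈ -37.6%.

-37.6%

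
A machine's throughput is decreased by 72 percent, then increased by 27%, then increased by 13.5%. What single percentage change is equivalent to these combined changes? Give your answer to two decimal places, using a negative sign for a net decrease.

The combined multiplier is 0.28 × 1.27 × 1.135 = 0.403606.
That corresponds to a decrease of 59.64%.

-59.64%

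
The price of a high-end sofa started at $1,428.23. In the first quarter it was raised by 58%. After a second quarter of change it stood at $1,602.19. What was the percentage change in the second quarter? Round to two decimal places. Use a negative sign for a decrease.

After the first quarter: $1,428.23 × 1.58 = $2256.6034.
Second-quarter multiplier: $1,602.19 ÷ $2256.6034 ≈ 0.710001.
That is a change of -29.00%.

-29.00%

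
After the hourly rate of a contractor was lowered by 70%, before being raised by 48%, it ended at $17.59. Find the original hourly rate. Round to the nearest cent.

Undoing the 48% increase: $17.59 ÷ 1.48 ≈ $11.885135.
Undoing the 70% decrease: $11.885135 ÷ 0.3 ≈ $39.62.

$39.62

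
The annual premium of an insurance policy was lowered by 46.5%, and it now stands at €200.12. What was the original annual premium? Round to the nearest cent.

The overall multiplier applied was 0.535.
So the original annual premium was €200.12 ÷ 0.535 ≈ €374.06.

€374.06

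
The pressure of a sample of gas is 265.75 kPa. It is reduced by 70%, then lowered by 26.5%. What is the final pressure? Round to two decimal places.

58.60 kPa

Each change multiplies by a factor: 0.3 × 0.735 = 0.2205.
265.75 × 0.2205 = 58.597875 ≈ 58.60.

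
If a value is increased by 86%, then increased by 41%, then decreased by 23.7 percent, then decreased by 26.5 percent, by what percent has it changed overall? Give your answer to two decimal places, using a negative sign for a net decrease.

47.08%

The combined multiplier is 1.86 × 1.41 × 0.763 × 0.735 = 1.470767193.
That corresponds to an increase of 47.08%.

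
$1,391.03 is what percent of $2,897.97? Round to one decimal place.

$1,391.03 ÷ $2,897.97 ≈ 48.0%.

48.0%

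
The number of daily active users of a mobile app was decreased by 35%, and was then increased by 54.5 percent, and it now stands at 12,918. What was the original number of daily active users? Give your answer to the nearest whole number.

The overall multiplier applied was 0.65 × 1.545 = 1.00425.
So the original number of daily active users was 12,918 ÷ 1.00425 ≈ 12,863.

12,863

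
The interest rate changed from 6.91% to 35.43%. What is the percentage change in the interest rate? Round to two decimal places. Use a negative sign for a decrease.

412.74%

The change is 35.43 − 6.91 = 28.52 percentage points.
Relative to the original 6.91%, that is 28.52 ÷ 6.91 ≈ 412.74%.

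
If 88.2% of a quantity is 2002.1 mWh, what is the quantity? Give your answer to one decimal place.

2270.0 mWh

2002.1 mWh ÷ 0.882 ≈ 2270.0 mWh.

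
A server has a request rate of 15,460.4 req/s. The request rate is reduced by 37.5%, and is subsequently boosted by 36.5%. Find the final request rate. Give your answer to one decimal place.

Each change multiplies by a factor: 0.625 × 1.365 = 0.853125.
15,460.4 × 0.853125 = 13189.65375 ≈ 13,189.7.

13,189.7 req/s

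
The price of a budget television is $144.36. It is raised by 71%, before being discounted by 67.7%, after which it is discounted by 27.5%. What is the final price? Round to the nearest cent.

$57.81

71% increase: $144.36 × 1.71 = $246.8556.
Apply the 67.7% decrease: $246.8556 × 0.323 = $79.7343588.
After the 27.5% decrease: $79.7343588 × 0.725 = $57.80741013 ≈ $57.81.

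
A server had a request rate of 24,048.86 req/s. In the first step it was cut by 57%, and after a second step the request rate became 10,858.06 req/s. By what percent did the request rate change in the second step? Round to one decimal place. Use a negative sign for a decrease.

5.0%

After the first step: 24,048.86 × 0.43 = 10341.0098.
Second-step multiplier: 10,858.06 ÷ 10341.0098 ≈ 1.05.
That is a change of 5.0%.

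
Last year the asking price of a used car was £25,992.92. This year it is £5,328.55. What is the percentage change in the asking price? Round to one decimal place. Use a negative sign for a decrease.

Change: £5,328.55 − £25,992.92 = -£20,664.37.
Relative to the original: -£20,664.37 ÷ £25,992.92 ≈ -79.5%.

-79.5%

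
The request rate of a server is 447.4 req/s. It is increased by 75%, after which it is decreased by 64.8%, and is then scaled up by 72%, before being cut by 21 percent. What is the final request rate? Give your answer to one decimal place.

374.5 req/s

Each change multiplies by a factor: 1.75 × 0.352 × 1.72 × 0.79 = 0.8370208.
447.4 × 0.8370208 = 374.48310592 ≈ 374.5.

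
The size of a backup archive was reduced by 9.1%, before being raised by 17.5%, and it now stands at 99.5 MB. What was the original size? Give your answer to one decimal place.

The overall multiplier applied was 0.909 × 1.175 = 1.068075.
So the original size was 99.5 ÷ 1.068075 ≈ 93.2 MB.

93.2 MB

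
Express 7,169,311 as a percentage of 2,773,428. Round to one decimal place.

258.5%

7,169,311 ÷ 2,773,428 ≈ 258.5%.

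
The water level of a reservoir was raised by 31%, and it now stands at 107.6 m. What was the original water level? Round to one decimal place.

The overall multiplier applied was 1.31.
So the original water level was 107.6 ÷ 1.31 ≈ 82.1 m.

82.1 m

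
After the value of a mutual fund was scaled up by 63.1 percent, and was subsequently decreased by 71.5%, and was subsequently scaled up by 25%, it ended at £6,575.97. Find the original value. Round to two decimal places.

The overall multiplier applied was 1.631 × 0.285 × 1.25 = 0.58104375.
So the original value was £6,575.97 ÷ 0.58104375 ≈ £11,317.51.

£11,317.51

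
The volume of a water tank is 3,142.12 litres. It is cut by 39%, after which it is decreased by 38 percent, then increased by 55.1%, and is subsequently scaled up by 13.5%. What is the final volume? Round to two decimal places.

Each change multiplies by a factor: 0.61 × 0.62 × 1.551 × 1.135 = 0.665777607.
3,142.12 × 0.665777607 = 2091.95313450684 ≈ 2,091.95.

2,091.95 litres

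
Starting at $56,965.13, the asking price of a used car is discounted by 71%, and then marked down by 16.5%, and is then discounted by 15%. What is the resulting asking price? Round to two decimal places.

Each change multiplies by a factor: 0.29 × 0.835 × 0.85 = 0.2058275.
$56,965.13 × 0.2058275 = $11724.990295075 ≈ $11,724.99.

$11,724.99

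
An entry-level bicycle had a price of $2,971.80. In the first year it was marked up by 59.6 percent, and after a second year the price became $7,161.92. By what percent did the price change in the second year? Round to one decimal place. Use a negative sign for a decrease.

51.0%

After the first year: $2,971.80 × 1.596 = $4742.9928.
Second-year multiplier: $7,161.92 ÷ $4742.9928 ≈ 1.51.
That is a change of 51.0%.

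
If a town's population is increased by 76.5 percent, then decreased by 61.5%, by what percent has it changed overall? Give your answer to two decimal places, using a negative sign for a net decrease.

-32.05%

The combined multiplier is 1.765 × 0.385 = 0.679525.
That corresponds to a decrease of 32.05%.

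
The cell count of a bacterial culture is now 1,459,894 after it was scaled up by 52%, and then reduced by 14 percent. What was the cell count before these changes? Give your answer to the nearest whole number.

The overall multiplier applied was 1.52 × 0.86 = 1.3072.
So the original cell count was 1,459,894 ÷ 1.3072 ≈ 1,116,810.

1,116,810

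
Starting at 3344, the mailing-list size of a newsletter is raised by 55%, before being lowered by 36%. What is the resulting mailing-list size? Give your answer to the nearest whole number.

Apply the 55% increase: 3344 × 1.55 = 5183.2.
After the 36% decrease: 5183.2 × 0.64 = 3317.248 ≈ 3317.

3317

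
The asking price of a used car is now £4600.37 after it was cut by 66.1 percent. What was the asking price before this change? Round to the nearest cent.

£13570.41

The overall multiplier applied was 0.339.
So the original asking price was £4600.37 ÷ 0.339 ≈ £13570.41.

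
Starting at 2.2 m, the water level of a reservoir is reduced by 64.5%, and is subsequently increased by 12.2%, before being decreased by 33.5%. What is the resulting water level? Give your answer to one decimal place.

0.6 m

64.5% decrease: 2.2 × 0.355 = 0.781.
Apply the 12.2% increase: 0.781 × 1.122 = 0.876282.
After the 33.5% decrease: 0.876282 × 0.665 = 0.58272753 ≈ 0.6.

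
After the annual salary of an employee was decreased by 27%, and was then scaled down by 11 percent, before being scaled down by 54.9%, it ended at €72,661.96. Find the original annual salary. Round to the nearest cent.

€247,980.60

The overall multiplier applied was 0.73 × 0.89 × 0.451 = 0.2930147.
So the original annual salary was €72,661.96 ÷ 0.2930147 ≈ €247,980.60.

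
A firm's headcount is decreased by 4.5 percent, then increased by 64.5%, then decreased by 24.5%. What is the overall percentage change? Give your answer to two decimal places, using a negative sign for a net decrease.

The combined multiplier is 0.955 × 1.645 × 0.755 = 1.186086125.
That corresponds to an increase of 18.61%.

18.61%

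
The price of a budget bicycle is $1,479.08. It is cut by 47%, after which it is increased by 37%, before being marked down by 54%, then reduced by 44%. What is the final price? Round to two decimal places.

Each change multiplies by a factor: 0.53 × 1.37 × 0.46 × 0.56 = 0.18704336.
$1,479.08 × 0.18704336 = $276.6520929088 ≈ $276.65.

$276.65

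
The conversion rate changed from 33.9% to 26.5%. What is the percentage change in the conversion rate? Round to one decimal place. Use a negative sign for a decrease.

The change is 26.5 − 33.9 = -7.4 percentage points.
Relative to the original 33.9%, that is -7.4 ÷ 33.9 ≈ -21.8%.

-21.8%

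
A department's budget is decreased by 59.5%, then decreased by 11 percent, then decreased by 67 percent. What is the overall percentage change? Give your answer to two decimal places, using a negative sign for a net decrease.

-88.11%

The combined multiplier is 0.405 × 0.89 × 0.33 = 0.1189485.
That corresponds to a decrease of 88.11%.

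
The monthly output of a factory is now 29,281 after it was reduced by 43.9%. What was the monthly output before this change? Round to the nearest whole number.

52,194

The overall multiplier applied was 0.561.
So the original monthly output was 29,281 ÷ 0.561 ≈ 52,194.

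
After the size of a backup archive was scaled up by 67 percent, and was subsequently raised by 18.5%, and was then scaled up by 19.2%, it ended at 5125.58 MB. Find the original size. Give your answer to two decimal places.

The overall multiplier applied was 1.67 × 1.185 × 1.192 = 2.3589084.
So the original size was 5125.58 ÷ 2.3589084 ≈ 2172.86 MB.

2172.86 MB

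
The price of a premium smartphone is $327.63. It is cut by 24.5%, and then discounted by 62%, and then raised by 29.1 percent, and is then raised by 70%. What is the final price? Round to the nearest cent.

$206.30

Each change multiplies by a factor: 0.755 × 0.38 × 1.291 × 1.7 = 0.62965943.
$327.63 × 0.62965943 = $206.2953190509 ≈ $206.30.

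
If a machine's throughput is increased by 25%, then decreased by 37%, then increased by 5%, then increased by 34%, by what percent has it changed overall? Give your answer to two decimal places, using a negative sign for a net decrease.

The combined multiplier is 1.25 × 0.63 × 1.05 × 1.34 = 1.1080125.
That corresponds to an increase of 10.80%.

10.80%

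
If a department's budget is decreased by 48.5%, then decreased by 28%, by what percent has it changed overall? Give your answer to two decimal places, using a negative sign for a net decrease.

A 48.5% decrease multiplies by 0.515.
Then a 28% decrease: 0.515 × 0.72 = 0.3708.
Overall factor 0.3708, i.e. -62.92%.

-62.92%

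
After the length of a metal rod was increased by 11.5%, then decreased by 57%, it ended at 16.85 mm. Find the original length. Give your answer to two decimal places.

35.14 mm

The overall multiplier applied was 1.115 × 0.43 = 0.47945.
So the original length was 16.85 ÷ 0.47945 ≈ 35.14 mm.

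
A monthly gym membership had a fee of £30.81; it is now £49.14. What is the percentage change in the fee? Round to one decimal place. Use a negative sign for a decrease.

59.5%

Change: £49.14 − £30.81 = £18.33.
Relative to the original: £18.33 ÷ £30.81 ≈ 59.5%.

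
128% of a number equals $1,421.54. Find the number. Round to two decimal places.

$1,110.58

$1,421.54 ÷ 1.28 ≈ $1,110.58.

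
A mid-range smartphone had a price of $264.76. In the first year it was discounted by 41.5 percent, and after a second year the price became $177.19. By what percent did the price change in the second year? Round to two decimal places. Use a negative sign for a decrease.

14.40%

After the first year: $264.76 × 0.585 = $154.8846.
Second-year multiplier: $177.19 ÷ $154.8846 ≈ 1.144013.
That is a change of 14.40%.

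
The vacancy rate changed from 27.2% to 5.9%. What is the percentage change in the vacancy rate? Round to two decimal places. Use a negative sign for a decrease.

The change is 5.9 − 27.2 = -21.3 percentage points.
Relative to the original 27.2%, that is -21.3 ÷ 27.2 ≈ -78.31%.

-78.31%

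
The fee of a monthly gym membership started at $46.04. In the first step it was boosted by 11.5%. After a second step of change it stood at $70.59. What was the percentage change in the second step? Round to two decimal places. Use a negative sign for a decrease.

After the first step: $46.04 × 1.115 = $51.3346.
Second-step multiplier: $70.59 ÷ $51.3346 ≈ 1.375096.
That is a change of 37.51%.

37.51%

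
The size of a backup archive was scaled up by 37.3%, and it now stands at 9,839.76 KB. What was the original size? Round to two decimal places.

7,166.61 KB

The overall multiplier applied was 1.373.
So the original size was 9,839.76 ÷ 1.373 ≈ 7,166.61 KB.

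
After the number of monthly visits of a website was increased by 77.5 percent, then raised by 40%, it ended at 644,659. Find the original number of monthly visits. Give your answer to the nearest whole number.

259,420

Undoing the 40% increase: 644,659 ÷ 1.4 ≈ 460470.714286.
Undoing the 77.5% increase: 460470.714286 ÷ 1.775 ≈ 259,420.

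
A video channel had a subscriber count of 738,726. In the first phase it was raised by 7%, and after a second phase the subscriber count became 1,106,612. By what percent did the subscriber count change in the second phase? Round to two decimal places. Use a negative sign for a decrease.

40.00%

After the first phase: 738,726 × 1.07 = 790436.82.
Second-phase multiplier: 1,106,612 ÷ 790436.82 ≈ 1.400001.
That is a change of 40.00%.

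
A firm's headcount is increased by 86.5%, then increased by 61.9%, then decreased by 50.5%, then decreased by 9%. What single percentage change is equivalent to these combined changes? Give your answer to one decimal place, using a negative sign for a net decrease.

The combined multiplier is 1.865 × 1.619 × 0.495 × 0.91 = 1.36010449575.
That corresponds to an increase of 36.0%.

36.0%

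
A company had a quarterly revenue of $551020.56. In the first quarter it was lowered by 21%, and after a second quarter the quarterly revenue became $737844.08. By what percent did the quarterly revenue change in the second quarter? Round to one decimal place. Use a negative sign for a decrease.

After the first quarter: $551020.56 × 0.79 = $435306.2424.
Second-quarter multiplier: $737844.08 ÷ $435306.2424 ≈ 1.695.
That is a change of 69.5%.

69.5%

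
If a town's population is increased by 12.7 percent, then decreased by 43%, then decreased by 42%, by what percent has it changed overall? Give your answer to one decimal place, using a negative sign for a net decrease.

The combined multiplier is 1.127 × 0.57 × 0.58 = 0.3725862.
That corresponds to a decrease of 62.7%.

-62.7%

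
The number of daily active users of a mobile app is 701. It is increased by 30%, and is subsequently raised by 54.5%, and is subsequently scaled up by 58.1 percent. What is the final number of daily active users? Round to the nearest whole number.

2226

After the 30% increase: 701 × 1.3 = 911.3.
Apply the 54.5% increase: 911.3 × 1.545 = 1407.9585.
After the 58.1% increase: 1407.9585 × 1.581 = 2225.9823885 ≈ 2226.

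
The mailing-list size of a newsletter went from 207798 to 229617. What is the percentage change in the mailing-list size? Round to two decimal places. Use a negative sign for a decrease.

Change: 229617 − 207798 = 21819.
Relative to the original: 21819 ÷ 207798 ≈ 10.50%.

10.50%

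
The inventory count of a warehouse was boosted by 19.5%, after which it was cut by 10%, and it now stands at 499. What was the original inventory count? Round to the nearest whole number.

Undoing the 10% decrease: 499 ÷ 0.9 ≈ 554.444444.
Undoing the 19.5% increase: 554.444444 ÷ 1.195 ≈ 464.

464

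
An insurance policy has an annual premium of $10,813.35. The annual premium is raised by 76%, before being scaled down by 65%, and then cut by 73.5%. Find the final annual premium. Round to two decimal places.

76% increase: $10,813.35 × 1.76 = $19031.496.
After the 65% decrease: $19031.496 × 0.35 = $6661.0236.
After the 73.5% decrease: $6661.0236 × 0.265 = $1765.171254 ≈ $1,765.17.

$1,765.17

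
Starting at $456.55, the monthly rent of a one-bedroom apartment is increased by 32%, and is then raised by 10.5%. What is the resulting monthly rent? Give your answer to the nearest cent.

$665.92

Each change multiplies by a factor: 1.32 × 1.105 = 1.4586.
$456.55 × 1.4586 = $665.92383 ≈ $665.92.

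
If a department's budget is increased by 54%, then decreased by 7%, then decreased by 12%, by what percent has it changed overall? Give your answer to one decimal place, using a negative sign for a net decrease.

26.0%

A 54% increase multiplies by 1.54.
Then a 7% decrease: 1.54 × 0.93 = 1.4322.
Then a 12% decrease: 1.4322 × 0.88 = 1.260336.
Overall factor 1.260336, i.e. 26.0%.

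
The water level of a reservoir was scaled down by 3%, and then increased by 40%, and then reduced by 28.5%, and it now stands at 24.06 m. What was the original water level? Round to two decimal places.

24.78 m

The overall multiplier applied was 0.97 × 1.4 × 0.715 = 0.97097.
So the original water level was 24.06 ÷ 0.97097 ≈ 24.78 m.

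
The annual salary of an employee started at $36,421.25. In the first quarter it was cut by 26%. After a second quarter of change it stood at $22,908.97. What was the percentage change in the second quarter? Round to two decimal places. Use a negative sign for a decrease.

-15.00%

After the first quarter: $36,421.25 × 0.74 = $26951.725.
Second-quarter multiplier: $22,908.97 ÷ $26951.725 ≈ 0.85.
That is a change of -15.00%.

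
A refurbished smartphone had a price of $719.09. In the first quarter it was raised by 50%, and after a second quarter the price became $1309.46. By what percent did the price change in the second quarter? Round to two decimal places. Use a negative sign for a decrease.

After the first quarter: $719.09 × 1.5 = $1078.635.
Second-quarter multiplier: $1309.46 ÷ $1078.635 ≈ 1.213997.
That is a change of 21.40%.

21.40%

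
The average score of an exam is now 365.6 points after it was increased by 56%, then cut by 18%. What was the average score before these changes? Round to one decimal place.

The overall multiplier applied was 1.56 × 0.82 = 1.2792.
So the original average score was 365.6 ÷ 1.2792 ≈ 285.8 points.

285.8 points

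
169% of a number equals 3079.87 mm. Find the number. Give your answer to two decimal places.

1822.41 mm

3079.87 mm ÷ 1.69 ≈ 1822.41 mm.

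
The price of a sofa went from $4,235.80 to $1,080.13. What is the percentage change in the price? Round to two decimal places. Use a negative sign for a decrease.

Change: $1,080.13 − $4,235.80 = -$3,155.67.
Relative to the original: -$3,155.67 ÷ $4,235.80 ≈ -74.50%.

-74.50%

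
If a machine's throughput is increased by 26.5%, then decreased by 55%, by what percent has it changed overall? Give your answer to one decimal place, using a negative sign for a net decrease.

-43.1%

A 26.5% increase multiplies by 1.265.
Then a 55% decrease: 1.265 × 0.45 = 0.56925.
Overall factor 0.56925, i.e. -43.1%.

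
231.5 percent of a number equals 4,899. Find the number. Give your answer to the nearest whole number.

2,116

4,899 ÷ 2.315 ≈ 2,116.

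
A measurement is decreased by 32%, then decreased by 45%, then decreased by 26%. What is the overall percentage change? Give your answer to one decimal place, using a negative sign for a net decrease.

A 32% decrease multiplies by 0.68.
Then a 45% decrease: 0.68 × 0.55 = 0.374.
Then a 26% decrease: 0.374 × 0.74 = 0.27676.
Overall factor 0.27676, i.e. -72.3%.

-72.3%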